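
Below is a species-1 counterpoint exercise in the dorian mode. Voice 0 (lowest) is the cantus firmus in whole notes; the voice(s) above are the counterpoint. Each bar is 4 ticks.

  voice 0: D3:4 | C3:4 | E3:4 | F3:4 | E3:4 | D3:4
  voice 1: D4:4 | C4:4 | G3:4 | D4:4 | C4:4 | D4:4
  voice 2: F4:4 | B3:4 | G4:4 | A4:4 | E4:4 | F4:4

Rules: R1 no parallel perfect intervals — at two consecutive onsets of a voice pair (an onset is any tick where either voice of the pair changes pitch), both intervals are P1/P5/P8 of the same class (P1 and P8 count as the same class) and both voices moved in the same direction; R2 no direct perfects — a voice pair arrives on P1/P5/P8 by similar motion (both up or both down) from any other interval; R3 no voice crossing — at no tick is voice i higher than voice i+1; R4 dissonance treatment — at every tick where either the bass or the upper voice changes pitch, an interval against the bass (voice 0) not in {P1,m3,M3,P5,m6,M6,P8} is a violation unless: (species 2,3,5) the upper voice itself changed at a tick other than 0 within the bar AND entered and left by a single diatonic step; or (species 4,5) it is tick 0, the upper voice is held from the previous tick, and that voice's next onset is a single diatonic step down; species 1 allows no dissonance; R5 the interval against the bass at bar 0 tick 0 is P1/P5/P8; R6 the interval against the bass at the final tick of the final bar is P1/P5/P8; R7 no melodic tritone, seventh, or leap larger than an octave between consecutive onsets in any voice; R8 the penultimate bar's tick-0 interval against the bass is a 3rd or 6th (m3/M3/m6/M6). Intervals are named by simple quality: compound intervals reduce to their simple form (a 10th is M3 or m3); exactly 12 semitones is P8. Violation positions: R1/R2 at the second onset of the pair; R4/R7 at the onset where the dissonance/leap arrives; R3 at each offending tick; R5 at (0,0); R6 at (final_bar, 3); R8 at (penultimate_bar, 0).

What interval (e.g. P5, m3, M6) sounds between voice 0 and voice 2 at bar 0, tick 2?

m3

voice 0=D3 voice 2=F4 -> m3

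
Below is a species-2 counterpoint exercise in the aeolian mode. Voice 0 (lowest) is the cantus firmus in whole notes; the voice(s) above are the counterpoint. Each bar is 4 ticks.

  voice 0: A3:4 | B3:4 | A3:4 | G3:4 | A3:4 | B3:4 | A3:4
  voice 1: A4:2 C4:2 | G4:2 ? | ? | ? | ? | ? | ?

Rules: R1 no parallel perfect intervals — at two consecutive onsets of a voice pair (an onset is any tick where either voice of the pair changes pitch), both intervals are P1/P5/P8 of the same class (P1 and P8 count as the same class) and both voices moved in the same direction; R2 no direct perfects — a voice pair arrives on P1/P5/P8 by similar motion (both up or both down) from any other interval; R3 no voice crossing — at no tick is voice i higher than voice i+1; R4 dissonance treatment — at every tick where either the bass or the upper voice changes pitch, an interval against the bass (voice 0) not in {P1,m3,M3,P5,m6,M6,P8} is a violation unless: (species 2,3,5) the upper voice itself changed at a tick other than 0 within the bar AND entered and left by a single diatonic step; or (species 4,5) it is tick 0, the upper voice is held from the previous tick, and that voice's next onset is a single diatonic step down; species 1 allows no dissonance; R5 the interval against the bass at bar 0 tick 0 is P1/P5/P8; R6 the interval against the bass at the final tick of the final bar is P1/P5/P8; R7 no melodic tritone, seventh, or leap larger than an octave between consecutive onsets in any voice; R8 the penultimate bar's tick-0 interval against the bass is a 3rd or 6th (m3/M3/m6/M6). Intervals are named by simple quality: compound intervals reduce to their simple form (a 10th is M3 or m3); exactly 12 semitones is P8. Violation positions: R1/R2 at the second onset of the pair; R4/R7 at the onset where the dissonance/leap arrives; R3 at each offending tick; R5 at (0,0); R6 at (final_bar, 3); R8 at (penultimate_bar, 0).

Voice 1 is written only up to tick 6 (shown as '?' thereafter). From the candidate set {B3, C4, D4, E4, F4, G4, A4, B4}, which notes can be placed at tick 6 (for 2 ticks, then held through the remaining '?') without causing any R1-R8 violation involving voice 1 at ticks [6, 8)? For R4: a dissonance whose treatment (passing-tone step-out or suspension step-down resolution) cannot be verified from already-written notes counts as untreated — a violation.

{B3, B4, D4, G4}

B3: legal
C4: violates R4
D4: legal
E4: violates R4
F4: violates R4
G4: legal
A4: violates R4
B4: legal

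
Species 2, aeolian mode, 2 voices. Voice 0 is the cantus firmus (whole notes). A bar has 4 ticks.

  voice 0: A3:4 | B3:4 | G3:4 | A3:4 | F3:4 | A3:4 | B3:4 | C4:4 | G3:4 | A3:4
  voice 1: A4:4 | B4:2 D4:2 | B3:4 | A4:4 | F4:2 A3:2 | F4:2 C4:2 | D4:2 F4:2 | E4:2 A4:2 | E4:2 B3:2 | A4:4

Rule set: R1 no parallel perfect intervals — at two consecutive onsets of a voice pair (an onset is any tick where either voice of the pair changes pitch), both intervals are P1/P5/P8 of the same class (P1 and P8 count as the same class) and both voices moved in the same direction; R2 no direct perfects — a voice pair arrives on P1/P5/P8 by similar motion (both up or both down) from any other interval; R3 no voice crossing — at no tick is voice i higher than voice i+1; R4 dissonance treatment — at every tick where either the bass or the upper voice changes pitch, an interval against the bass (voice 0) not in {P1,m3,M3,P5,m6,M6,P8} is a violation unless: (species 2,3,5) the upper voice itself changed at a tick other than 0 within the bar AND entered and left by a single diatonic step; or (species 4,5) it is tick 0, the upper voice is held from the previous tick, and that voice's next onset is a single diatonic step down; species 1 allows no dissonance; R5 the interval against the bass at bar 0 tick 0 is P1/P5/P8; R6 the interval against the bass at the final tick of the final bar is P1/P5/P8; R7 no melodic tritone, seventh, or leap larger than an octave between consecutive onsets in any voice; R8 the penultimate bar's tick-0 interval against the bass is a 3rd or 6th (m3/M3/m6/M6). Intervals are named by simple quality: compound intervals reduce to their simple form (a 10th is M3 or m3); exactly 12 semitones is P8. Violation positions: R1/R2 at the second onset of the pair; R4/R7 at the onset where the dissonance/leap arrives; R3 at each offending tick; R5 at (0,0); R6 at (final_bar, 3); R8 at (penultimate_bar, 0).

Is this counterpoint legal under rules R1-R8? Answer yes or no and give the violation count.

bar 0: v0=A3 v1=A4 (P8)
bar 1: v0=B3 v1=B4 (P8)
bar 2: v0=G3 v1=B3 (M3)
bar 3: v0=A3 v1=A4 (P8)
bar 4: v0=F3 v1=F4 (P8)
bar 5: v0=A3 v1=F4 (m6)
bar 6: v0=B3 v1=D4 (m3)
bar 7: v0=C4 v1=E4 (M3)
bar 8: v0=G3 v1=E4 (M6)
bar 9: v0=A3 v1=A4 (P8)
  R1 @ bar1.0: A3/A4 P8 -> B3/B4 P8 similar
  R2 @ bar3.0: G3/B3 M3 -> A3/A4 P8 similar
  R7 @ bar3.0: B3->A4 leap 10st
  R1 @ bar4.0: A3/A4 P8 -> F3/F4 P8 similar
  R4 @ bar6.2: B3/F4 TT untreated
  R2 @ bar9.0: G3/B3 M3 -> A3/A4 P8 similar
  R7 @ bar9.0: B3->A4 leap 10st

No (7 violations)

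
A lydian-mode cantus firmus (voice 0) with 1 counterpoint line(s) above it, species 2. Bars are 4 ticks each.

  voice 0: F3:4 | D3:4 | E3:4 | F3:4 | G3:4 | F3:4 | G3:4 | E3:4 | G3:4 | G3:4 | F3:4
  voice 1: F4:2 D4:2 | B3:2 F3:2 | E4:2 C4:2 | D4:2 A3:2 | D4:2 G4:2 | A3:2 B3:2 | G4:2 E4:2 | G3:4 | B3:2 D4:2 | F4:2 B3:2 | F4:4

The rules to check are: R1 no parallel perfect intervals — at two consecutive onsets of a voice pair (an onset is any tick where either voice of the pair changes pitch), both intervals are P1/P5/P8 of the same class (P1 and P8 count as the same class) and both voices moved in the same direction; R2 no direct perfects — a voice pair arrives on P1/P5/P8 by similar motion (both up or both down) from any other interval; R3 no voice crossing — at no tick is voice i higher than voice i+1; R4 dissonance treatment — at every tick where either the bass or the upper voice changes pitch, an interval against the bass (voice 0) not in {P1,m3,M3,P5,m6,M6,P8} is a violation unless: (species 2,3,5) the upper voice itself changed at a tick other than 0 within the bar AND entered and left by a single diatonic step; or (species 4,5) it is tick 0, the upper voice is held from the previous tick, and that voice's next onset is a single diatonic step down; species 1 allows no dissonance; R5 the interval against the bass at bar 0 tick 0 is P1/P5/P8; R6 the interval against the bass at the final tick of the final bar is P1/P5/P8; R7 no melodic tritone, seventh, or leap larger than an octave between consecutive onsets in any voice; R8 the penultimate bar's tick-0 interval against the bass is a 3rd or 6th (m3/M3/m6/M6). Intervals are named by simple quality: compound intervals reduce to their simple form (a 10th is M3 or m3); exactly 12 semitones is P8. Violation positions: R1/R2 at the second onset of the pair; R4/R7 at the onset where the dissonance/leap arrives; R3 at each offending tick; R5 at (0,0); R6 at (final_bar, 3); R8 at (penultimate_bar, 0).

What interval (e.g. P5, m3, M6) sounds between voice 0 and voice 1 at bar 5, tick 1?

M3

voice 0=F3 voice 1=A3 -> M3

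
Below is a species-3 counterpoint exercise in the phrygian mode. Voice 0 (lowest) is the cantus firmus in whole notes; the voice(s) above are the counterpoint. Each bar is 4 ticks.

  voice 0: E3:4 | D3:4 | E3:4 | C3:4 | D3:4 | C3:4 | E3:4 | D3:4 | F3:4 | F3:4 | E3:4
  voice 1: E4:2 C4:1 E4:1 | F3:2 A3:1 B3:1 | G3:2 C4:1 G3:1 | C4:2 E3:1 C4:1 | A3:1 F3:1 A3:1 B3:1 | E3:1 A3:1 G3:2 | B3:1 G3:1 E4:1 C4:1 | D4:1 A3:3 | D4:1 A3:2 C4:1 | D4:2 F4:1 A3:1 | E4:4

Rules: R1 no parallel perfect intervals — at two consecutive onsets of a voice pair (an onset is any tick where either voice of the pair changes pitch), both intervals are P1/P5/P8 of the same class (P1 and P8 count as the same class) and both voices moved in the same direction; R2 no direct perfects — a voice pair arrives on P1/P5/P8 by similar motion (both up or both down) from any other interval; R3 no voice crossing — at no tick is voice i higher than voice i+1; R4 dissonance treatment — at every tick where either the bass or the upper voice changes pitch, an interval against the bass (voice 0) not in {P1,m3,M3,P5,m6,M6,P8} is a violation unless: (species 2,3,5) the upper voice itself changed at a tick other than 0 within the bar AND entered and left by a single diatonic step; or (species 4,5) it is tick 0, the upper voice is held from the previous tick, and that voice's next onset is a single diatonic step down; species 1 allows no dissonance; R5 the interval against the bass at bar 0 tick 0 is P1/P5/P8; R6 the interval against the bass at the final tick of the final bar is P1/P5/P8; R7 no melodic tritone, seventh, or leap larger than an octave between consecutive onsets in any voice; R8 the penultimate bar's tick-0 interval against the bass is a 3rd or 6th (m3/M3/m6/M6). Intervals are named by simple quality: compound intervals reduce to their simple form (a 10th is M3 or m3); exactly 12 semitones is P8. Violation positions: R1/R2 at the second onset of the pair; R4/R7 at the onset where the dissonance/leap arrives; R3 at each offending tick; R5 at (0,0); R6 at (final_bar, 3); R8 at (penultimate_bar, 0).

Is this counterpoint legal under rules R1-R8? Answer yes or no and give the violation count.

No (2 violations)

bar 0: v0=E3 v1=E4 (P8)
bar 1: v0=D3 v1=F3 (m3)
bar 2: v0=E3 v1=G3 (m3)
bar 3: v0=C3 v1=C4 (P8)
bar 4: v0=D3 v1=A3 (P5)
bar 5: v0=C3 v1=E3 (M3)
bar 6: v0=E3 v1=B3 (P5)
bar 7: v0=D3 v1=D4 (P8)
bar 8: v0=F3 v1=D4 (M6)
bar 9: v0=F3 v1=D4 (M6)
bar 10: v0=E3 v1=E4 (P8)
  R7 @ bar1.0: E4->F3 leap 11st
  R1 @ bar6.0: C3/G3 P5 -> E3/B3 P5 similar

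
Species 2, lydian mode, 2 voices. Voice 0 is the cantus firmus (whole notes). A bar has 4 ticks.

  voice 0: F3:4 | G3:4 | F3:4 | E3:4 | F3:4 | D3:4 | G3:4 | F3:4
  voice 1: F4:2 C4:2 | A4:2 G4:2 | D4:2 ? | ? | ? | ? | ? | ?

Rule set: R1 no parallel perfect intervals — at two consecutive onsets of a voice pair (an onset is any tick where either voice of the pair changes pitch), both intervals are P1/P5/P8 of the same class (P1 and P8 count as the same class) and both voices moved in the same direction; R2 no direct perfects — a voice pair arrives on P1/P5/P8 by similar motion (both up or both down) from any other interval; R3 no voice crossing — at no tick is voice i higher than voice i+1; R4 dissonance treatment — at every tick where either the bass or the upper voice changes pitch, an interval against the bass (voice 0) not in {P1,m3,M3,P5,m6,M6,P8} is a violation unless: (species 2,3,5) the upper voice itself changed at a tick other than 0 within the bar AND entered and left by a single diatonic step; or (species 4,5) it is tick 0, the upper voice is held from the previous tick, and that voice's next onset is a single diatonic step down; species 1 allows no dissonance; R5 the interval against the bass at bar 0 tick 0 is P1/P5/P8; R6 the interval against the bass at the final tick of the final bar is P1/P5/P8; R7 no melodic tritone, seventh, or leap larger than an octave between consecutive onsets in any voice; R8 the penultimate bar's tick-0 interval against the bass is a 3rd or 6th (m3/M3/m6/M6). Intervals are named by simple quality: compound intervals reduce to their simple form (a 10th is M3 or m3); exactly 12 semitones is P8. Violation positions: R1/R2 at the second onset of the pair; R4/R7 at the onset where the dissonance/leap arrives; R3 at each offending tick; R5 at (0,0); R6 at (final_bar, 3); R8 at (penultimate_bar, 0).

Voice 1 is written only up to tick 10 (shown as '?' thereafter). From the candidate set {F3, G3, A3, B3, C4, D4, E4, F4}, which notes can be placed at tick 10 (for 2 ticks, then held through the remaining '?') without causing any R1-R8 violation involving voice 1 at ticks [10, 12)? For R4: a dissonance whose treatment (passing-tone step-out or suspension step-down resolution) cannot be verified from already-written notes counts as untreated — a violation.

{A3, C4, D4, F3, F4}

F3: legal
G3: violates R4
A3: legal
B3: violates R4
C4: legal
D4: legal
E4: violates R4
F4: legal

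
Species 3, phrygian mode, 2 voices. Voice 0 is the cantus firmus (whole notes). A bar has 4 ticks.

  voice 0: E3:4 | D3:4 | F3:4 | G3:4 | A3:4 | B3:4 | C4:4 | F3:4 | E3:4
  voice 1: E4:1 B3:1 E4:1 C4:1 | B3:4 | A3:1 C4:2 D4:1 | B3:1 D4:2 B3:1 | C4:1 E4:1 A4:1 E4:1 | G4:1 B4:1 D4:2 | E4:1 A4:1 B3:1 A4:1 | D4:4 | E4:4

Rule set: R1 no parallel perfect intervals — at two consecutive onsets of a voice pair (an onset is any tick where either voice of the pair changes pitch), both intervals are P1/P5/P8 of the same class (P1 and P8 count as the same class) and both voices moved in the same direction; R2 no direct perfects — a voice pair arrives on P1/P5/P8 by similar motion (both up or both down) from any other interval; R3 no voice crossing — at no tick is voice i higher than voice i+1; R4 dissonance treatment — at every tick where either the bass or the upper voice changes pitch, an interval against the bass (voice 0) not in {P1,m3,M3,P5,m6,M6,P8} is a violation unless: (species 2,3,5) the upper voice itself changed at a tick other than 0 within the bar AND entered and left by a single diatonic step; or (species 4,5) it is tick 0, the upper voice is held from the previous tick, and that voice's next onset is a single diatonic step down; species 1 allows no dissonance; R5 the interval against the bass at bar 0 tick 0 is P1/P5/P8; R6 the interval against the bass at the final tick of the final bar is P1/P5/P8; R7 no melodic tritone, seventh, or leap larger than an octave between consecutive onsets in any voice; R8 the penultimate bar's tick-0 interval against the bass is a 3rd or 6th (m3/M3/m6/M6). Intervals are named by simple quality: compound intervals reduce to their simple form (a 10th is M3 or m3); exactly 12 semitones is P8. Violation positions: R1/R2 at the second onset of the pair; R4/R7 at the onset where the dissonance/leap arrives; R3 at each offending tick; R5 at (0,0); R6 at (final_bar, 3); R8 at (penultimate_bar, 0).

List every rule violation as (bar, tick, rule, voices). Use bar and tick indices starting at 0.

bar 0: v0=E3 v1=E4 downbeat P8
bar 1: v0=D3 v1=B3 downbeat M6
bar 2: v0=F3 v1=A3 downbeat M3
bar 3: v0=G3 v1=B3 downbeat M3
bar 4: v0=A3 v1=C4 downbeat m3
bar 5: v0=B3 v1=G4 downbeat m6
bar 6: v0=C4 v1=E4 downbeat M3
bar 7: v0=F3 v1=D4 downbeat M6
bar 8: v0=E3 v1=E4 downbeat P8
  -> R3 @ bar 6 tick 2 v(0, 1): C4 above B3
  -> R4 @ bar 6 tick 2 v(0, 1): C4/B3 m2 untreated
  -> R7 @ bar 6 tick 2 v(1,): A4->B3 leap 10st
  -> R7 @ bar 6 tick 3 v(1,): B3->A4 leap 10st

(6, 2, R3, (0, 1))
(6, 2, R4, (0, 1))
(6, 2, R7, (1,))
(6, 3, R7, (1,))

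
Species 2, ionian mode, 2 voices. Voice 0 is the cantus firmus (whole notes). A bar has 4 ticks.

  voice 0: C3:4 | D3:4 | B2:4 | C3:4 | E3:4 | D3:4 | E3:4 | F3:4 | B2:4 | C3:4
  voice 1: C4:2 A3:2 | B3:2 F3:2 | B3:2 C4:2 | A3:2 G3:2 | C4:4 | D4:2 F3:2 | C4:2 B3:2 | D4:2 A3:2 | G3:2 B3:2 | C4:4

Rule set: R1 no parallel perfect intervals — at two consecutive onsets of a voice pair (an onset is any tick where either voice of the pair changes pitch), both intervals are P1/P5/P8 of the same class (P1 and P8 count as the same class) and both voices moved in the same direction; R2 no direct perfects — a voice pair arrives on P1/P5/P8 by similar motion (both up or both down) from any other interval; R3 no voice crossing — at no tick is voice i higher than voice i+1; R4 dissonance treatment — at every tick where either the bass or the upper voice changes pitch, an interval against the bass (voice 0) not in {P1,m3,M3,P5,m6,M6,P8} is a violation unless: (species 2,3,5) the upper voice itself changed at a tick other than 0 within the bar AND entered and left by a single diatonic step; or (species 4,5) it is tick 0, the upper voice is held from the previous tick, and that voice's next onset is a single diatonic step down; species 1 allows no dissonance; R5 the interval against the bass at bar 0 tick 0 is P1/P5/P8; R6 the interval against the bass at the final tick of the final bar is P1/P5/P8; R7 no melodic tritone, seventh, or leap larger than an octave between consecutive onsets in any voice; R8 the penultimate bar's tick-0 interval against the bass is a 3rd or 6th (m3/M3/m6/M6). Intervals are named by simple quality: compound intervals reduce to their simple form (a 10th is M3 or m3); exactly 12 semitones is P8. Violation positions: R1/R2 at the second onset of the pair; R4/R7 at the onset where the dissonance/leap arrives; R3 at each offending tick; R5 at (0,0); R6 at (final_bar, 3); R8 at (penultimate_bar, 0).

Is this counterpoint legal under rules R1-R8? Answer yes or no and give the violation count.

bar 0: v0=C3 v1=C4 (P8)
bar 1: v0=D3 v1=B3 (M6)
bar 2: v0=B2 v1=B3 (P8)
bar 3: v0=C3 v1=A3 (M6)
bar 4: v0=E3 v1=C4 (m6)
bar 5: v0=D3 v1=D4 (P8)
bar 6: v0=E3 v1=C4 (m6)
bar 7: v0=F3 v1=D4 (M6)
bar 8: v0=B2 v1=G3 (m6)
bar 9: v0=C3 v1=C4 (P8)
  R7 @ bar1.2: B3->F3 leap 6st
  R7 @ bar2.0: F3->B3 leap 6st
  R4 @ bar2.2: B2/C4 m2 untreated
  R7 @ bar8.0: F3->B2 leap 6st
  R1 @ bar9.0: B2/B3 P8 -> C3/C4 P8 similar

No (5 violations)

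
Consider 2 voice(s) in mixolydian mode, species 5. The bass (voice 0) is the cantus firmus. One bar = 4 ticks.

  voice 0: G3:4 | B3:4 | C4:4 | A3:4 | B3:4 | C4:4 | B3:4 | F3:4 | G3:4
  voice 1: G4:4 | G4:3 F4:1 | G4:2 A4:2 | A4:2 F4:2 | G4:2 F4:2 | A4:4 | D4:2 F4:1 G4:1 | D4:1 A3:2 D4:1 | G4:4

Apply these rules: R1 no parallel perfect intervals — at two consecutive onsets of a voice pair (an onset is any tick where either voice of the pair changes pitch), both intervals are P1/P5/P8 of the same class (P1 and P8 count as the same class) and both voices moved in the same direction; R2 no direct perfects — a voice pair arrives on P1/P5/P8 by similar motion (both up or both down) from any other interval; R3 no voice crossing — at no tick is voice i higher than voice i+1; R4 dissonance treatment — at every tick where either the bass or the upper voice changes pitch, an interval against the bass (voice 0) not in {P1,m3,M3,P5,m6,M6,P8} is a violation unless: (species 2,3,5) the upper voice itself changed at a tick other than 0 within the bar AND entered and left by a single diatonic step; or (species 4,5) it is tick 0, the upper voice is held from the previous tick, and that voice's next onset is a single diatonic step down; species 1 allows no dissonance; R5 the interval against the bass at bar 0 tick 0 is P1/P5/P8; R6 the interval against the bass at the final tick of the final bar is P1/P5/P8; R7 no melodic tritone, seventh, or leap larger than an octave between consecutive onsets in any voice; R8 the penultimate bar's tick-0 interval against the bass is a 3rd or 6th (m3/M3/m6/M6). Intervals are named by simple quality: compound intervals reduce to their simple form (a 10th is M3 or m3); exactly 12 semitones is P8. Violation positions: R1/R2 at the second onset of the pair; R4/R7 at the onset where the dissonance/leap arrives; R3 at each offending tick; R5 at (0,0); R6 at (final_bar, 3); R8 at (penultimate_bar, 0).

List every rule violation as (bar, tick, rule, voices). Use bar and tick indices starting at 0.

(2, 0, R2, (0, 1))
(4, 2, R4, (0, 1))
(6, 2, R4, (0, 1))
(7, 0, R7, (0,))
(8, 0, R2, (0, 1))

bar 0: v0=G3 v1=G4 downbeat P8
bar 1: v0=B3 v1=G4 downbeat m6
bar 2: v0=C4 v1=G4 downbeat P5
bar 3: v0=A3 v1=A4 downbeat P8
bar 4: v0=B3 v1=G4 downbeat m6
bar 5: v0=C4 v1=A4 downbeat M6
bar 6: v0=B3 v1=D4 downbeat m3
bar 7: v0=F3 v1=D4 downbeat M6
bar 8: v0=G3 v1=G4 downbeat P8
  -> R2 @ bar 2 tick 0 v(0, 1): B3/F4 TT -> C4/G4 P5 similar
  -> R4 @ bar 4 tick 2 v(0, 1): B3/F4 TT untreated
  -> R4 @ bar 6 tick 2 v(0, 1): B3/F4 TT untreated
  -> R7 @ bar 7 tick 0 v(0,): B3->F3 leap 6st
  -> R2 @ bar 8 tick 0 v(0, 1): F3/D4 M6 -> G3/G4 P8 similar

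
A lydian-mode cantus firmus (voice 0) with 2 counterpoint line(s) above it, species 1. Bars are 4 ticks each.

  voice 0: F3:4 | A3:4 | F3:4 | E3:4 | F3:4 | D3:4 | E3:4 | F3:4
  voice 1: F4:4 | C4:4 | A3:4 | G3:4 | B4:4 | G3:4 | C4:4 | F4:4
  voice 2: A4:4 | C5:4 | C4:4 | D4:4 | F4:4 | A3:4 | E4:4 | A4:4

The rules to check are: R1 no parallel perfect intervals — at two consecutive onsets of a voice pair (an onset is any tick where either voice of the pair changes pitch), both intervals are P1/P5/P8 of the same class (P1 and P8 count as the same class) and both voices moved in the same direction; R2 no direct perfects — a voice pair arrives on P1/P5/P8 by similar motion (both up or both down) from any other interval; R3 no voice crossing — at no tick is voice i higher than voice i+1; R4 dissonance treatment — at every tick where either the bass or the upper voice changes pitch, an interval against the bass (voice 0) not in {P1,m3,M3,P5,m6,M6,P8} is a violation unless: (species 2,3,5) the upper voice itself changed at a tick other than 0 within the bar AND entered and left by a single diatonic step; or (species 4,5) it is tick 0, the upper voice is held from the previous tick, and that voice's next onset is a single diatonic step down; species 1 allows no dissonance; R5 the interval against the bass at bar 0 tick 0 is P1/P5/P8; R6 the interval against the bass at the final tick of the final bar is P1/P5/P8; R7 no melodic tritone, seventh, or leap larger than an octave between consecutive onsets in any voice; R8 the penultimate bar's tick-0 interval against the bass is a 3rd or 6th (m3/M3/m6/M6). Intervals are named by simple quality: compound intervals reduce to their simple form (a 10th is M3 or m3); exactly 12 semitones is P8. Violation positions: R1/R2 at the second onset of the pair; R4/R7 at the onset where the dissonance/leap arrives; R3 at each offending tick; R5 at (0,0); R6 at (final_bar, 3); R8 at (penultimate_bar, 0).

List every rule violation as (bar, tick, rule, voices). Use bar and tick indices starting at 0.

bar 0: v0=F3 v1=F4 v2=A4 downbeat M3
bar 1: v0=A3 v1=C4 v2=C5 downbeat m3
bar 2: v0=F3 v1=A3 v2=C4 downbeat P5
bar 3: v0=E3 v1=G3 v2=D4 downbeat m7
bar 4: v0=F3 v1=B4 v2=F4 downbeat P8
bar 5: v0=D3 v1=G3 v2=A3 downbeat P5
bar 6: v0=E3 v1=C4 v2=E4 downbeat P8
bar 7: v0=F3 v1=F4 v2=A4 downbeat M3
  -> R5 @ bar 0 tick 0 v(0, 2): opens on M3
  -> R2 @ bar 2 tick 0 v(0, 2): A3/C5 m3 -> F3/C4 P5 similar
  -> R4 @ bar 3 tick 0 v(0, 2): E3/D4 m7 untreated
  -> R2 @ bar 4 tick 0 v(0, 2): E3/D4 m7 -> F3/F4 P8 similar
  -> R3 @ bar 4 tick 0 v(1, 2): B4 above F4
  -> R4 @ bar 4 tick 0 v(0, 1): F3/B4 TT untreated
  -> R7 @ bar 4 tick 0 v(1,): G3->B4 leap 16st
  -> R3 @ bar 4 tick 1 v(1, 2): B4 above F4
  -> R3 @ bar 4 tick 2 v(1, 2): B4 above F4
  -> R3 @ bar 4 tick 3 v(1, 2): B4 above F4
  -> R2 @ bar 5 tick 0 v(0, 2): F3/F4 P8 -> D3/A3 P5 similar
  -> R4 @ bar 5 tick 0 v(0, 1): D3/G3 P4 untreated
  -> R7 @ bar 5 tick 0 v(1,): B4->G3 leap 16st
  -> R2 @ bar 6 tick 0 v(0, 2): D3/A3 P5 -> E3/E4 P8 similar
  -> R8 @ bar 6 tick 0 v(0, 2): penult P8 not 3rd/6th
  -> R2 @ bar 7 tick 0 v(0, 1): E3/C4 m6 -> F3/F4 P8 similar
  -> R6 @ bar 7 tick 3 v(0, 2): closes on M3

(0, 0, R5, (0, 2))
(2, 0, R2, (0, 2))
(3, 0, R4, (0, 2))
(4, 0, R2, (0, 2))
(4, 0, R3, (1, 2))
(4, 0, R4, (0, 1))
(4, 0, R7, (1,))
(4, 1, R3, (1, 2))
(4, 2, R3, (1, 2))
(4, 3, R3, (1, 2))
(5, 0, R2, (0, 2))
(5, 0, R4, (0, 1))
(5, 0, R7, (1,))
(6, 0, R2, (0, 2))
(6, 0, R8, (0, 2))
(7, 0, R2, (0, 1))
(7, 3, R6, (0, 2))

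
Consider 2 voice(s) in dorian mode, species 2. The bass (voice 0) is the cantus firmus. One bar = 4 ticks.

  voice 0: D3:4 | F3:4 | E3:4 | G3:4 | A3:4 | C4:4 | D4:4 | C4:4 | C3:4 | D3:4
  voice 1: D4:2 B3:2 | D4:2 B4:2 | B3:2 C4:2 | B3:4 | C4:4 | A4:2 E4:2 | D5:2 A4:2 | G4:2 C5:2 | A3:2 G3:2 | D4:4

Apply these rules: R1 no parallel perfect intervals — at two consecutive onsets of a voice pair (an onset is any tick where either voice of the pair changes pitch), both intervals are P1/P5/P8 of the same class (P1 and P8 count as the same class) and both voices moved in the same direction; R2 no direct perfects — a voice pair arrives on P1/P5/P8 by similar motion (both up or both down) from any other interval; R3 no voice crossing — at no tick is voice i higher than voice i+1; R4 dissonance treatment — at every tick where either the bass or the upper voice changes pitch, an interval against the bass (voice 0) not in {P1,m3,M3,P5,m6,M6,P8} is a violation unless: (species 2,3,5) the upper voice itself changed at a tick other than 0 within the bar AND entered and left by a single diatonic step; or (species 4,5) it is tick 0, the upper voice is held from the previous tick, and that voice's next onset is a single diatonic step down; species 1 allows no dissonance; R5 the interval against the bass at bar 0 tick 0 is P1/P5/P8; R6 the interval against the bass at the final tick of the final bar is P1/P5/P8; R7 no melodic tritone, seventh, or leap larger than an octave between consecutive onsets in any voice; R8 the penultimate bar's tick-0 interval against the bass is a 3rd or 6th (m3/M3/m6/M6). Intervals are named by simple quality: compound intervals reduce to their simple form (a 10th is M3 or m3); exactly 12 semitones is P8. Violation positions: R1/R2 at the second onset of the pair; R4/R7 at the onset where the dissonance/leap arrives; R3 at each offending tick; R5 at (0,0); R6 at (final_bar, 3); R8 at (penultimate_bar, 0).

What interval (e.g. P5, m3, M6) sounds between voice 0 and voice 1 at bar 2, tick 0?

P5

voice 0=E3 voice 1=B3 -> P5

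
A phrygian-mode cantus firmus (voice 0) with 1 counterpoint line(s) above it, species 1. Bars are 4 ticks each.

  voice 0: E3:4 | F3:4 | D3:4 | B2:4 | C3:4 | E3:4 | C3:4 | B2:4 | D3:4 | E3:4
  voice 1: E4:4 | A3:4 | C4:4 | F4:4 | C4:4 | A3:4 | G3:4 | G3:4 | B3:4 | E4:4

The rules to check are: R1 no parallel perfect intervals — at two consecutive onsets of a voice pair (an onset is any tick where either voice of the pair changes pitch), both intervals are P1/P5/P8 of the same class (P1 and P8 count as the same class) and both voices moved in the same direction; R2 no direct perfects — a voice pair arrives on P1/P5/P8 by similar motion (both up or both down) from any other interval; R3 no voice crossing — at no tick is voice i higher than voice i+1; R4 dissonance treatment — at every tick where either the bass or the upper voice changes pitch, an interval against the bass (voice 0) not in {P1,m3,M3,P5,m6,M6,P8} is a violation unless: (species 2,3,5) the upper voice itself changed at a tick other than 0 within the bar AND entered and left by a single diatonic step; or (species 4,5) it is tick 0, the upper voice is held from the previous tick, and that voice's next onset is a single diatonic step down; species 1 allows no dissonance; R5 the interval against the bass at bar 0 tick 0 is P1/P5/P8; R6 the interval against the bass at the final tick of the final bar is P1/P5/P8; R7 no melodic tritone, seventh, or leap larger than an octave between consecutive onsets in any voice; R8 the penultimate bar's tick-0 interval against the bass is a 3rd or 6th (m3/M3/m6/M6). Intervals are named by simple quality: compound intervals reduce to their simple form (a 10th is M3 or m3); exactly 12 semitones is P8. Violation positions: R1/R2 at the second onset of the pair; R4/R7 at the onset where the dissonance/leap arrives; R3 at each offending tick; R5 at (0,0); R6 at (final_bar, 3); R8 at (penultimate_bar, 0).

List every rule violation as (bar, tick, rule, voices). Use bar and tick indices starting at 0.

(2, 0, R4, (0, 1))
(3, 0, R4, (0, 1))
(5, 0, R4, (0, 1))
(6, 0, R2, (0, 1))
(9, 0, R2, (0, 1))

bar 0: v0=E3 v1=E4 downbeat P8
bar 1: v0=F3 v1=A3 downbeat M3
bar 2: v0=D3 v1=C4 downbeat m7
bar 3: v0=B2 v1=F4 downbeat TT
bar 4: v0=C3 v1=C4 downbeat P8
bar 5: v0=E3 v1=A3 downbeat P4
bar 6: v0=C3 v1=G3 downbeat P5
bar 7: v0=B2 v1=G3 downbeat m6
bar 8: v0=D3 v1=B3 downbeat M6
bar 9: v0=E3 v1=E4 downbeat P8
  -> R4 @ bar 2 tick 0 v(0, 1): D3/C4 m7 untreated
  -> R4 @ bar 3 tick 0 v(0, 1): B2/F4 TT untreated
  -> R4 @ bar 5 tick 0 v(0, 1): E3/A3 P4 untreated
  -> R2 @ bar 6 tick 0 v(0, 1): E3/A3 P4 -> C3/G3 P5 similar
  -> R2 @ bar 9 tick 0 v(0, 1): D3/B3 M6 -> E3/E4 P8 similar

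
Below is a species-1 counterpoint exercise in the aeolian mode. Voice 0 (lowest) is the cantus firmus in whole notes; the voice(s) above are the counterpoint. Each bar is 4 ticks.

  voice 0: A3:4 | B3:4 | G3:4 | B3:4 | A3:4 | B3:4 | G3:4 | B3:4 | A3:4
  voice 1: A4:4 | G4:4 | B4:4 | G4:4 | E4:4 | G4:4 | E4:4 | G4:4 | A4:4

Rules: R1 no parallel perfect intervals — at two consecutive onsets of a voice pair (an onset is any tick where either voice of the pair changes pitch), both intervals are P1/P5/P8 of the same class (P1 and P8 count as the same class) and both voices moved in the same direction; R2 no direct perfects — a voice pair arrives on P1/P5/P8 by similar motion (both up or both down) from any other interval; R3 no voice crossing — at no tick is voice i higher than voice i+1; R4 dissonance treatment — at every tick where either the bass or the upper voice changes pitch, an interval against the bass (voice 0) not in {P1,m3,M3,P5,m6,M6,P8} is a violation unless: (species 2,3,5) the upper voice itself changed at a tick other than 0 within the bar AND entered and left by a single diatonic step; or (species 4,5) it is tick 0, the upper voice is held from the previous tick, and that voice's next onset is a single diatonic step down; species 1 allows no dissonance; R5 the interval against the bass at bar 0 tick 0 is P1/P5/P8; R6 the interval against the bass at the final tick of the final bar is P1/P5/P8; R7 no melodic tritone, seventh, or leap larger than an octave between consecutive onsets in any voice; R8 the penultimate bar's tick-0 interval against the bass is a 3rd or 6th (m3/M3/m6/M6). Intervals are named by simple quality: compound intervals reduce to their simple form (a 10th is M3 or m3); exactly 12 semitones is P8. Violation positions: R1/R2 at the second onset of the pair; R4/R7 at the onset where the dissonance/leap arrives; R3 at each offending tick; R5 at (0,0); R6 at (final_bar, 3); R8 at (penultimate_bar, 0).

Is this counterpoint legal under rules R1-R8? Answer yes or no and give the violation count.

bar 0: v0=A3 v1=A4 (P8)
bar 1: v0=B3 v1=G4 (m6)
bar 2: v0=G3 v1=B4 (M3)
bar 3: v0=B3 v1=G4 (m6)
bar 4: v0=A3 v1=E4 (P5)
bar 5: v0=B3 v1=G4 (m6)
bar 6: v0=G3 v1=E4 (M6)
bar 7: v0=B3 v1=G4 (m6)
bar 8: v0=A3 v1=A4 (P8)
  R2 @ bar4.0: B3/G4 m6 -> A3/E4 P5 similar

No (1 violations)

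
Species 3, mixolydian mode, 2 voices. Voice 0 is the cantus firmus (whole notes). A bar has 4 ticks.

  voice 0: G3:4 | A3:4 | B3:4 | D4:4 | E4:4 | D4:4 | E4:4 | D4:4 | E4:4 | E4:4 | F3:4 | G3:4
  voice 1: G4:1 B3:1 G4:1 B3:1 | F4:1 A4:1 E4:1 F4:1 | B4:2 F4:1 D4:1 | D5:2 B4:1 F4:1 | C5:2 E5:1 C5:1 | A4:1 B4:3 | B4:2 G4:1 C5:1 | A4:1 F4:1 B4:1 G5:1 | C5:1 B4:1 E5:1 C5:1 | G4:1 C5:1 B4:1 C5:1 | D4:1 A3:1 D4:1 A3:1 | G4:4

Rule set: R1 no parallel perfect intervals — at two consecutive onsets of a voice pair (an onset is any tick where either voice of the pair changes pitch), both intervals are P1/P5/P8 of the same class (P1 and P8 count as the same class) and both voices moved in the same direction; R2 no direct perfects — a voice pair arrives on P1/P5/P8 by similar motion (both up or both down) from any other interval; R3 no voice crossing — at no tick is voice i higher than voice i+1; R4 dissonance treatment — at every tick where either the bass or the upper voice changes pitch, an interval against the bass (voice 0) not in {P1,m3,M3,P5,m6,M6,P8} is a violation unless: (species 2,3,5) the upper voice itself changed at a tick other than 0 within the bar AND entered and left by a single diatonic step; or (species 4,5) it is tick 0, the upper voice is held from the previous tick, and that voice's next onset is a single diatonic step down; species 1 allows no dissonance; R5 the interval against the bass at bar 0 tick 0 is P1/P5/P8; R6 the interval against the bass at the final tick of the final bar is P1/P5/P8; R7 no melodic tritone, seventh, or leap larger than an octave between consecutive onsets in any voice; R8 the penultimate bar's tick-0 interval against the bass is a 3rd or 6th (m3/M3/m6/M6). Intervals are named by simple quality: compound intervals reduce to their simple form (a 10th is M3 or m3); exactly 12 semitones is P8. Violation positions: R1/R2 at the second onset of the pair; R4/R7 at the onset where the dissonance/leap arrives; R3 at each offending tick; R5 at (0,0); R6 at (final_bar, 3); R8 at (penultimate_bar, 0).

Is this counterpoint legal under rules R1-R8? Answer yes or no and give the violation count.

No (15 violations)

bar 0: v0=G3 v1=G4 (P8)
bar 1: v0=A3 v1=F4 (m6)
bar 2: v0=B3 v1=B4 (P8)
bar 3: v0=D4 v1=D5 (P8)
bar 4: v0=E4 v1=C5 (m6)
bar 5: v0=D4 v1=A4 (P5)
bar 6: v0=E4 v1=B4 (P5)
bar 7: v0=D4 v1=A4 (P5)
bar 8: v0=E4 v1=C5 (m6)
bar 9: v0=E4 v1=G4 (m3)
bar 10: v0=F3 v1=D4 (M6)
bar 11: v0=G3 v1=G4 (P8)
  R7 @ bar1.0: B3->F4 leap 6st
  R2 @ bar2.0: A3/F4 m6 -> B3/B4 P8 similar
  R7 @ bar2.0: F4->B4 leap 6st
  R4 @ bar2.2: B3/F4 TT untreated
  R7 @ bar2.2: B4->F4 leap 6st
  R2 @ bar3.0: B3/D4 m3 -> D4/D5 P8 similar
  R7 @ bar3.3: B4->F4 leap 6st
  R2 @ bar5.0: E4/C5 m6 -> D4/A4 P5 similar
  R2 @ bar7.0: E4/C5 m6 -> D4/A4 P5 similar
  R7 @ bar7.2: F4->B4 leap 6st
  R4 @ bar7.3: D4/G5 P4 untreated
  R7 @ bar10.0: E4->F3 leap 11st
  R7 @ bar10.0: C5->D4 leap 10st
  R2 @ bar11.0: F3/A3 M3 -> G3/G4 P8 similar
  R7 @ bar11.0: A3->G4 leap 10st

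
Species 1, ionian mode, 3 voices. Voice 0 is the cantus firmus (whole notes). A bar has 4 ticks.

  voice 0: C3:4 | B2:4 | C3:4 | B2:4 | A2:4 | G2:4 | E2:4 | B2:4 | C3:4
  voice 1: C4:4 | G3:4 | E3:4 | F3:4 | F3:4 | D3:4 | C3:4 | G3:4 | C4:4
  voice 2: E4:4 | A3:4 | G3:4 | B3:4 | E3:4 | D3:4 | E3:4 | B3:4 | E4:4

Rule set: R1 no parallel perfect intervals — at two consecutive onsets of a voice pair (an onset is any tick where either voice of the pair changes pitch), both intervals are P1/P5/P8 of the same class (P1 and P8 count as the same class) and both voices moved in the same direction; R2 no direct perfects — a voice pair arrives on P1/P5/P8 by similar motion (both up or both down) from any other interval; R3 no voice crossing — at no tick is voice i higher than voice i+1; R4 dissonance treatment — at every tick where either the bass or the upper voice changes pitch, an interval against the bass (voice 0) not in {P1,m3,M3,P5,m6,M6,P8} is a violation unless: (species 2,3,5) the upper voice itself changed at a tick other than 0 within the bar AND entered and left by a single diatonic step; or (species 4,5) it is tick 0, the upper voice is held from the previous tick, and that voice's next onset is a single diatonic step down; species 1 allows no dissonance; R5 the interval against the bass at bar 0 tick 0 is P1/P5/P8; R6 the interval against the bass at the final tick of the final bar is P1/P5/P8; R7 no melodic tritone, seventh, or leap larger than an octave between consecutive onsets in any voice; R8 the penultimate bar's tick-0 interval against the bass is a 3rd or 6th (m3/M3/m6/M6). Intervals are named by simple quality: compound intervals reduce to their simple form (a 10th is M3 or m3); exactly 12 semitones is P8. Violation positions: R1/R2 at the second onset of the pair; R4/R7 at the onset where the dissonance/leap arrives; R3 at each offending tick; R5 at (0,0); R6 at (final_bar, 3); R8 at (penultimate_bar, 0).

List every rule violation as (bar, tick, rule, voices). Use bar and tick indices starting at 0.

(0, 0, R5, (0, 2))
(1, 0, R4, (0, 2))
(3, 0, R4, (0, 1))
(4, 0, R2, (0, 2))
(4, 0, R3, (1, 2))
(4, 1, R3, (1, 2))
(4, 2, R3, (1, 2))
(4, 3, R3, (1, 2))
(5, 0, R1, (0, 2))
(5, 0, R2, (0, 1))
(5, 0, R2, (1, 2))
(7, 0, R1, (0, 2))
(7, 0, R8, (0, 2))
(8, 0, R2, (0, 1))
(8, 3, R6, (0, 2))

bar 0: v0=C3 v1=C4 v2=E4 downbeat M3
bar 1: v0=B2 v1=G3 v2=A3 downbeat m7
bar 2: v0=C3 v1=E3 v2=G3 downbeat P5
bar 3: v0=B2 v1=F3 v2=B3 downbeat P8
bar 4: v0=A2 v1=F3 v2=E3 downbeat P5
bar 5: v0=G2 v1=D3 v2=D3 downbeat P5
bar 6: v0=E2 v1=C3 v2=E3 downbeat P8
bar 7: v0=B2 v1=G3 v2=B3 downbeat P8
bar 8: v0=C3 v1=C4 v2=E4 downbeat M3
  -> R5 @ bar 0 tick 0 v(0, 2): opens on M3
  -> R4 @ bar 1 tick 0 v(0, 2): B2/A3 m7 untreated
  -> R4 @ bar 3 tick 0 v(0, 1): B2/F3 TT untreated
  -> R2 @ bar 4 tick 0 v(0, 2): B2/B3 P8 -> A2/E3 P5 similar
  -> R3 @ bar 4 tick 0 v(1, 2): F3 above E3
  -> R3 @ bar 4 tick 1 v(1, 2): F3 above E3
  -> R3 @ bar 4 tick 2 v(1, 2): F3 above E3
  -> R3 @ bar 4 tick 3 v(1, 2): F3 above E3
  -> R1 @ bar 5 tick 0 v(0, 2): A2/E3 P5 -> G2/D3 P5 similar
  -> R2 @ bar 5 tick 0 v(0, 1): A2/F3 m6 -> G2/D3 P5 similar
  -> R2 @ bar 5 tick 0 v(1, 2): F3/E3 m2 -> D3/D3 P1 similar
  -> R1 @ bar 7 tick 0 v(0, 2): E2/E3 P8 -> B2/B3 P8 similar
  -> R8 @ bar 7 tick 0 v(0, 2): penult P8 not 3rd/6th
  -> R2 @ bar 8 tick 0 v(0, 1): B2/G3 m6 -> C3/C4 P8 similar
  -> R6 @ bar 8 tick 3 v(0, 2): closes on M3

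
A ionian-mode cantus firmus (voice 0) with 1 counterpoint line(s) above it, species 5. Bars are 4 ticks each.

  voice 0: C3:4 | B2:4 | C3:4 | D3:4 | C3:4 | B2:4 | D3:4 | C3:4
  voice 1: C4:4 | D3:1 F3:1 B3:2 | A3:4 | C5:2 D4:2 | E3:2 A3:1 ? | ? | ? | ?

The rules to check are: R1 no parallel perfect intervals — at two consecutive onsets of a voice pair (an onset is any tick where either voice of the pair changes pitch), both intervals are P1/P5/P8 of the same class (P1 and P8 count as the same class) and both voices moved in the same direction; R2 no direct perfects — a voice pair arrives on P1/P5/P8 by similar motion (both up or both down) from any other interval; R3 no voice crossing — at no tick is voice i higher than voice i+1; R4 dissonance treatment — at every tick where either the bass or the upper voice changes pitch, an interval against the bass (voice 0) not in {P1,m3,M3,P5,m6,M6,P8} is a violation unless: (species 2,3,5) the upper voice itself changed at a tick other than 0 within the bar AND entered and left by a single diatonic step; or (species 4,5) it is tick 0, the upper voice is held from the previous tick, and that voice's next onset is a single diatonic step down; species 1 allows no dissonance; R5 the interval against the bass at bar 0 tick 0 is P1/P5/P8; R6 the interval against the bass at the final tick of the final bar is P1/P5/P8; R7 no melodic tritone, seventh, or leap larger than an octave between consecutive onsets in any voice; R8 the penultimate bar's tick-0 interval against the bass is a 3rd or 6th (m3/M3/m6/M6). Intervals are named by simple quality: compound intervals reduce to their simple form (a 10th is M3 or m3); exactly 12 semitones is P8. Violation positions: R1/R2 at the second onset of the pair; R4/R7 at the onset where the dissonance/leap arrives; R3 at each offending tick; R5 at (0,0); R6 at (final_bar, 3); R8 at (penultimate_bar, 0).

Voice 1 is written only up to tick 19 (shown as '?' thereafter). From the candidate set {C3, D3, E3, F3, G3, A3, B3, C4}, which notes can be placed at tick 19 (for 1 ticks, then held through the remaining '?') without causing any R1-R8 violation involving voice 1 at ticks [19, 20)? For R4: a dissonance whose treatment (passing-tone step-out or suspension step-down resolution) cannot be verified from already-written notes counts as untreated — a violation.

C3: legal
D3: violates R4
E3: legal
F3: violates R4
G3: legal
A3: legal
B3: violates R4
C4: legal

{A3, C3, C4, E3, G3}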